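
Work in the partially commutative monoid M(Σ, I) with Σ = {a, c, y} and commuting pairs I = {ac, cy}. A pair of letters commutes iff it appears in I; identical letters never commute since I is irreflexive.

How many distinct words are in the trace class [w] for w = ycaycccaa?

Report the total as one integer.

126

drop 0:y onto floor
drop 1:c onto floor
drop 2:a onto {0:y}
drop 3:y onto {2:a}
drop 4:c onto {1:c}
drop 5:c onto {4:c}
drop 6:c onto {5:c}
drop 7:a onto {3:y}
drop 8:a onto {7:a}
ground layer = {0:y, 1:c}
drop-orders for the pieces not yet dropped (sum over which currently-grounded one goes next):
  1 to go: {6} 1  {8} 1
  2 to go: {5,6} 1  {6,8} 2  {7,8} 1
  3 to go: {3,7,8} 1  {4,5,6} 1  {5,6,8} 3  {6,7,8} 3
  4 to go: {1,4,5,6} 1  {2,3,7,8} 1  {3,6,7,8} 4  {4,5,6,8} 4  {5,6,7,8} 6
  5 to go: {0,2,3,7,8} 1  {1,4,5,6,8} 5  {2,3,6,7,8} 5  {3,5,6,7,8} 10  {4,5,6,7,8} 10
  6 to go: {0,2,3,6,7,8} 6  {1,4,5,6,7,8} 15  {2,3,5,6,7,8} 15  {3,4,5,6,7,8} 20
  7 to go: {0,2,3,5,6,7,8} 21  {1,3,4,5,6,7,8} 35  {2,3,4,5,6,7,8} 35
  if 0:y drops first: 70 orders
  if 1:c drops first: 56 orders
heap linearizations: 126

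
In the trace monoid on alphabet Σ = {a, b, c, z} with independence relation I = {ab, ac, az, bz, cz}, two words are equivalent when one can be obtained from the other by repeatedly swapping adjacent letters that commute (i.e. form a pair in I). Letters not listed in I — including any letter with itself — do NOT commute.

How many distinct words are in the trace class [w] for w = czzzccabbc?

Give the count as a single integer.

840

piece 0:c — minimal
piece 1:z — minimal
piece 2:z rests on {1:z}
piece 3:z rests on {2:z}
piece 4:c rests on {0:c}
piece 5:c rests on {4:c}
piece 6:a — minimal
piece 7:b rests on {5:c}
piece 8:b rests on {7:b}
piece 9:c rests on {8:b}
minimal pieces: {0:c, 1:z, 6:a}
ways to finish when only these pieces remain (= sum over removing one remaining piece with nothing left below it):
  1 left: {3}→1  {6}→1  {9}→1
  2 left: {2,3}→1  {3,6}→2  {3,9}→2  {6,9}→2  {8,9}→1
  3 left: {1,2,3}→1  {2,3,6}→3  {2,3,9}→3  {3,6,9}→6  {3,8,9}→3  {6,8,9}→3  {7,8,9}→1
  4 left: {1,2,3,6}→4  {1,2,3,9}→4  {2,3,6,9}→12  {2,3,8,9}→6  {3,6,8,9}→12  {3,7,8,9}→4  {5,7,8,9}→1  {6,7,8,9}→4
  5 left: {1,2,3,6,9}→20  {1,2,3,8,9}→10  {2,3,6,8,9}→30  {2,3,7,8,9}→10  {3,5,7,8,9}→5  {3,6,7,8,9}→20  {4,5,7,8,9}→1  {5,6,7,8,9}→5
  6 left: {0,4,5,7,8,9}→1  {1,2,3,6,8,9}→60  {1,2,3,7,8,9}→20  {2,3,5,7,8,9}→15  {2,3,6,7,8,9}→60  {3,4,5,7,8,9}→6  {3,5,6,7,8,9}→30  {4,5,6,7,8,9}→6
  7 left: {0,3,4,5,7,8,9}→7  {0,4,5,6,7,8,9}→7  {1,2,3,5,7,8,9}→35  {1,2,3,6,7,8,9}→140  {2,3,4,5,7,8,9}→21  {2,3,5,6,7,8,9}→105  {3,4,5,6,7,8,9}→42
  8 left: {0,2,3,4,5,7,8,9}→28  {0,3,4,5,6,7,8,9}→56  {1,2,3,4,5,7,8,9}→56  {1,2,3,5,6,7,8,9}→280  {2,3,4,5,6,7,8,9}→168
  placing 0:c first → 504 extensions
  placing 1:z first → 252 extensions
  placing 6:a first → 84 extensions
total linear extensions = 840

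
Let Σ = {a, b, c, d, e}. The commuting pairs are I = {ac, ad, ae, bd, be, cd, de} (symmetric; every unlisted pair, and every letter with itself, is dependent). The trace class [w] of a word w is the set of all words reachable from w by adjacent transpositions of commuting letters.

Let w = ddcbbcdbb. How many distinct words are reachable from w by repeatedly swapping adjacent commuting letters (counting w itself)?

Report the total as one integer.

0(d) covers ∅
1(d) covers 0:d
2(c) covers ∅
3(b) covers 2:c
4(b) covers 3:b
5(c) covers 4:b
6(d) covers 1:d
7(b) covers 5:c
8(b) covers 7:b
floor of heap: 0:d, 2:c
completions by unplaced set U, small U first (add the entries for U minus each lowest piece of U):
  |U|=1: {6}:1  {8}:1
  |U|=2: {1,6}:1  {6,8}:2  {7,8}:1
  |U|=3: {0,1,6}:1  {1,6,8}:3  {5,7,8}:1  {6,7,8}:3
  |U|=4: {0,1,6,8}:4  {1,6,7,8}:6  {4,5,7,8}:1  {5,6,7,8}:4
  |U|=5: {0,1,6,7,8}:10  {1,5,6,7,8}:10  {3,4,5,7,8}:1  {4,5,6,7,8}:5
  |U|=6: {0,1,5,6,7,8}:20  {1,4,5,6,7,8}:15  {2,3,4,5,7,8}:1  {3,4,5,6,7,8}:6
  |U|=7: {0,1,4,5,6,7,8}:35  {1,3,4,5,6,7,8}:21  {2,3,4,5,6,7,8}:7
  start at 0(d): 28
  start at 2(c): 56
sum over floor = 84

84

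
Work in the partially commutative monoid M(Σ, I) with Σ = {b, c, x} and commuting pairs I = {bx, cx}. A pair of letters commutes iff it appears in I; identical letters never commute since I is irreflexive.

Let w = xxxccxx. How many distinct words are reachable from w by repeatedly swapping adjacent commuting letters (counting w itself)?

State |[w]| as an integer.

21

piece 0:x — minimal
piece 1:x rests on {0:x}
piece 2:x rests on {1:x}
piece 3:c — minimal
piece 4:c rests on {3:c}
piece 5:x rests on {2:x}
piece 6:x rests on {5:x}
minimal pieces: {0:x, 3:c}
ways to finish when only these pieces remain (= sum over removing one remaining piece with nothing left below it):
  1 left: {4}→1  {6}→1
  2 left: {3,4}→1  {4,6}→2  {5,6}→1
  3 left: {2,5,6}→1  {3,4,6}→3  {4,5,6}→3
  4 left: {1,2,5,6}→1  {2,4,5,6}→4  {3,4,5,6}→6
  5 left: {0,1,2,5,6}→1  {1,2,4,5,6}→5  {2,3,4,5,6}→10
  placing 0:x first → 15 extensions
  placing 3:c first → 6 extensions
total linear extensions = 21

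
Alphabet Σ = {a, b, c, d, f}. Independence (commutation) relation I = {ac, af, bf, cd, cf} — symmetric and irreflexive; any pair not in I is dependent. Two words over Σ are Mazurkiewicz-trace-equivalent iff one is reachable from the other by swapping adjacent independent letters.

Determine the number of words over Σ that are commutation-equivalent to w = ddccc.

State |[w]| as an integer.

10

#0=d has no predecessor
#1=d depends on [0:d]
#2=c has no predecessor
#3=c depends on [2:c]
#4=c depends on [3:c]
sources: [0:d, 2:c]
N(rest) = Σ N(rest − s) over sources s of rest; N(one piece) = 1:
  size 1 → [1]=1  [4]=1
  size 2 → [0,1]=1  [1,4]=2  [3,4]=1
  size 3 → [0,1,4]=3  [1,3,4]=3  [2,3,4]=1
  first=0(d) contributes 4
  first=2(c) contributes 6
|[w]| = 10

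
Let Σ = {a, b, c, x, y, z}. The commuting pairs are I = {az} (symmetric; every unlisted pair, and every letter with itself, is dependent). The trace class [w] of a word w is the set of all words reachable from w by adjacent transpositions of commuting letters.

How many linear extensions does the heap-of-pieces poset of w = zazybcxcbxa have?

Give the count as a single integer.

3

drop 0:z onto floor
drop 1:a onto floor
drop 2:z onto {0:z}
drop 3:y onto {1:a, 2:z}
drop 4:b onto {3:y}
drop 5:c onto {4:b}
drop 6:x onto {5:c}
drop 7:c onto {6:x}
drop 8:b onto {7:c}
drop 9:x onto {8:b}
drop 10:a onto {9:x}
ground layer = {0:z, 1:a}
drop-orders for the pieces not yet dropped (sum over which currently-grounded one goes next):
  1 to go: {10} 1
  2 to go: {9,10} 1
  3 to go: {8,9,10} 1
  4 to go: {7,8,9,10} 1
  5 to go: {6,7,8,9,10} 1
  6 to go: {5,6,7,8,9,10} 1
  7 to go: {4,5,6,7,8,9,10} 1
  8 to go: {3,4,5,6,7,8,9,10} 1
  9 to go: {1,3,4,5,6,7,8,9,10} 1  {2,3,4,5,6,7,8,9,10} 1
  if 0:z drops first: 2 orders
  if 1:a drops first: 1 orders
heap linearizations: 3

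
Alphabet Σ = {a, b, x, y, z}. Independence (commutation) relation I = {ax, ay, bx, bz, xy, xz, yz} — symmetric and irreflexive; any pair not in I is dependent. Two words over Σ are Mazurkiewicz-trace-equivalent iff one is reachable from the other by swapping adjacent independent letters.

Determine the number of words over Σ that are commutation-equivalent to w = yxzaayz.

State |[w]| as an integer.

105

piece 0:y — minimal
piece 1:x — minimal
piece 2:z — minimal
piece 3:a rests on {2:z}
piece 4:a rests on {3:a}
piece 5:y rests on {0:y}
piece 6:z rests on {4:a}
minimal pieces: {0:y, 1:x, 2:z}
ways to finish when only these pieces remain (= sum over removing one remaining piece with nothing left below it):
  1 left: {1}→1  {5}→1  {6}→1
  2 left: {0,5}→1  {1,5}→2  {1,6}→2  {4,6}→1  {5,6}→2
  3 left: {0,1,5}→3  {0,5,6}→3  {1,4,6}→3  {1,5,6}→6  {3,4,6}→1  {4,5,6}→3
  4 left: {0,1,5,6}→12  {0,4,5,6}→6  {1,3,4,6}→4  {1,4,5,6}→12  {2,3,4,6}→1  {3,4,5,6}→4
  5 left: {0,1,4,5,6}→30  {0,3,4,5,6}→10  {1,2,3,4,6}→5  {1,3,4,5,6}→20  {2,3,4,5,6}→5
  placing 0:y first → 30 extensions
  placing 1:x first → 15 extensions
  placing 2:z first → 60 extensions
total linear extensions = 105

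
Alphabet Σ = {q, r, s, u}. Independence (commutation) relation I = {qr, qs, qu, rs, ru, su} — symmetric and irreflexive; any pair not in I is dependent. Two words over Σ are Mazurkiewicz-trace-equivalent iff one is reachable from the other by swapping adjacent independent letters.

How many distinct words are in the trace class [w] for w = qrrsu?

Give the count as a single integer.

60

piece 0:q — minimal
piece 1:r — minimal
piece 2:r rests on {1:r}
piece 3:s — minimal
piece 4:u — minimal
minimal pieces: {0:q, 1:r, 3:s, 4:u}
ways to finish when only these pieces remain (= sum over removing one remaining piece with nothing left below it):
  1 left: {0}→1  {2}→1  {3}→1  {4}→1
  2 left: {0,2}→2  {0,3}→2  {0,4}→2  {1,2}→1  {2,3}→2  {2,4}→2  {3,4}→2
  3 left: {0,1,2}→3  {0,2,3}→6  {0,2,4}→6  {0,3,4}→6  {1,2,3}→3  {1,2,4}→3  {2,3,4}→6
  placing 0:q first → 12 extensions
  placing 1:r first → 24 extensions
  placing 3:s first → 12 extensions
  placing 4:u first → 12 extensions
total linear extensions = 60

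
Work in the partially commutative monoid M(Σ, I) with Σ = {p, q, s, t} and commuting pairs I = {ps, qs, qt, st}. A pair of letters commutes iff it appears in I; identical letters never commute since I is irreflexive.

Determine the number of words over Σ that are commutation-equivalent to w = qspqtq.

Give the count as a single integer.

18

drop 0:q onto floor
drop 1:s onto floor
drop 2:p onto {0:q}
drop 3:q onto {2:p}
drop 4:t onto {2:p}
drop 5:q onto {3:q}
ground layer = {0:q, 1:s}
drop-orders for the pieces not yet dropped (sum over which currently-grounded one goes next):
  1 to go: {1} 1  {4} 1  {5} 1
  2 to go: {1,4} 2  {1,5} 2  {3,5} 1  {4,5} 2
  3 to go: {1,3,5} 3  {1,4,5} 6  {3,4,5} 3
  4 to go: {1,3,4,5} 12  {2,3,4,5} 3
  if 0:q drops first: 15 orders
  if 1:s drops first: 3 orders
heap linearizations: 18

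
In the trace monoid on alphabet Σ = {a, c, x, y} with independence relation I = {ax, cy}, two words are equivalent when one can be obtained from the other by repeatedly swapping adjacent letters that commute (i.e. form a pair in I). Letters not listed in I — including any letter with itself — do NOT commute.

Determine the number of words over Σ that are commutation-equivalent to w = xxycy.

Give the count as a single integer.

3

0(x) covers ∅
1(x) covers 0:x
2(y) covers 1:x
3(c) covers 1:x
4(y) covers 2:y
floor of heap: 0:x
completions by unplaced set U, small U first (add the entries for U minus each lowest piece of U):
  |U|=1: {3}:1  {4}:1
  |U|=2: {2,4}:1  {3,4}:2
  |U|=3: {2,3,4}:3
  start at 0(x): 3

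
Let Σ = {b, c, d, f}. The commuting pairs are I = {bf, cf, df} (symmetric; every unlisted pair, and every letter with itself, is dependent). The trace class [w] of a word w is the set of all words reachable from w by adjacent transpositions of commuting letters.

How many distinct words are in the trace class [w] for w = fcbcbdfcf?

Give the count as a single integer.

0(f) covers ∅
1(c) covers ∅
2(b) covers 1:c
3(c) covers 2:b
4(b) covers 3:c
5(d) covers 4:b
6(f) covers 0:f
7(c) covers 5:d
8(f) covers 6:f
floor of heap: 0:f, 1:c
completions by unplaced set U, small U first (add the entries for U minus each lowest piece of U):
  |U|=1: {7}:1  {8}:1
  |U|=2: {5,7}:1  {6,8}:1  {7,8}:2
  |U|=3: {0,6,8}:1  {4,5,7}:1  {5,7,8}:3  {6,7,8}:3
  |U|=4: {0,6,7,8}:4  {3,4,5,7}:1  {4,5,7,8}:4  {5,6,7,8}:6
  |U|=5: {0,5,6,7,8}:10  {2,3,4,5,7}:1  {3,4,5,7,8}:5  {4,5,6,7,8}:10
  |U|=6: {0,4,5,6,7,8}:20  {1,2,3,4,5,7}:1  {2,3,4,5,7,8}:6  {3,4,5,6,7,8}:15
  |U|=7: {0,3,4,5,6,7,8}:35  {1,2,3,4,5,7,8}:7  {2,3,4,5,6,7,8}:21
  start at 0(f): 28
  start at 1(c): 56
sum over floor = 84

84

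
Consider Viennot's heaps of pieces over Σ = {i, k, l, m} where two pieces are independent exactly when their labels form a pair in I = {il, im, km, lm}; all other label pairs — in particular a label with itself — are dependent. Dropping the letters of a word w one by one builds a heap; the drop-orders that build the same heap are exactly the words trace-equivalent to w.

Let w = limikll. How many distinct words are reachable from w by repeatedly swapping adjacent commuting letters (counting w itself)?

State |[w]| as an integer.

21

#0=l has no predecessor
#1=i has no predecessor
#2=m has no predecessor
#3=i depends on [1:i]
#4=k depends on [0:l, 3:i]
#5=l depends on [4:k]
#6=l depends on [5:l]
sources: [0:l, 1:i, 2:m]
N(rest) = Σ N(rest − s) over sources s of rest; N(one piece) = 1:
  size 1 → [2]=1  [6]=1
  size 2 → [2,6]=2  [5,6]=1
  size 3 → [2,5,6]=3  [4,5,6]=1
  size 4 → [0,4,5,6]=1  [2,4,5,6]=4  [3,4,5,6]=1
  size 5 → [0,2,4,5,6]=5  [0,3,4,5,6]=2  [1,3,4,5,6]=1  [2,3,4,5,6]=5
  first=0(l) contributes 6
  first=1(i) contributes 12
  first=2(m) contributes 3
|[w]| = 21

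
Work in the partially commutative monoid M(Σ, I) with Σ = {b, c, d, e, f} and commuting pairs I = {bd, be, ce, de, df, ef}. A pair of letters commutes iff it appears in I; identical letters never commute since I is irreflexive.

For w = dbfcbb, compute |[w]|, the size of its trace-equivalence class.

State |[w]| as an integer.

0(d) covers ∅
1(b) covers ∅
2(f) covers 1:b
3(c) covers 0:d, 2:f
4(b) covers 3:c
5(b) covers 4:b
floor of heap: 0:d, 1:b
completions by unplaced set U, small U first (add the entries for U minus each lowest piece of U):
  |U|=1: {5}:1
  |U|=2: {4,5}:1
  |U|=3: {3,4,5}:1
  |U|=4: {0,3,4,5}:1  {2,3,4,5}:1
  start at 0(d): 1
  start at 1(b): 2
sum over floor = 3

3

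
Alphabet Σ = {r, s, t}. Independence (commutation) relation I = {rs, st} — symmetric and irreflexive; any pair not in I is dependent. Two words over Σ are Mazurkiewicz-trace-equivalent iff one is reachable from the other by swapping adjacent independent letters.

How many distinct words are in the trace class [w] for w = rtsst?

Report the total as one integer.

10

0(r) covers ∅
1(t) covers 0:r
2(s) covers ∅
3(s) covers 2:s
4(t) covers 1:t
floor of heap: 0:r, 2:s
completions by unplaced set U, small U first (add the entries for U minus each lowest piece of U):
  |U|=1: {3}:1  {4}:1
  |U|=2: {1,4}:1  {2,3}:1  {3,4}:2
  |U|=3: {0,1,4}:1  {1,3,4}:3  {2,3,4}:3
  start at 0(r): 6
  start at 2(s): 4
sum over floor = 10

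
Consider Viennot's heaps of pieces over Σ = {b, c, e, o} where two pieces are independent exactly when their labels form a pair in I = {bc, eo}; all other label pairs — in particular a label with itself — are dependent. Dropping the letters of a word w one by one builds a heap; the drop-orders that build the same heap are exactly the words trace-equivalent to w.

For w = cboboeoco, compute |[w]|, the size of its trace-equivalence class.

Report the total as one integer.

drop 0:c onto floor
drop 1:b onto floor
drop 2:o onto {0:c, 1:b}
drop 3:b onto {2:o}
drop 4:o onto {3:b}
drop 5:e onto {3:b}
drop 6:o onto {4:o}
drop 7:c onto {5:e, 6:o}
drop 8:o onto {7:c}
ground layer = {0:c, 1:b}
drop-orders for the pieces not yet dropped (sum over which currently-grounded one goes next):
  1 to go: {8} 1
  2 to go: {7,8} 1
  3 to go: {5,7,8} 1  {6,7,8} 1
  4 to go: {4,6,7,8} 1  {5,6,7,8} 2
  5 to go: {4,5,6,7,8} 3
  6 to go: {3,4,5,6,7,8} 3
  7 to go: {2,3,4,5,6,7,8} 3
  if 0:c drops first: 3 orders
  if 1:b drops first: 3 orders
heap linearizations: 6

6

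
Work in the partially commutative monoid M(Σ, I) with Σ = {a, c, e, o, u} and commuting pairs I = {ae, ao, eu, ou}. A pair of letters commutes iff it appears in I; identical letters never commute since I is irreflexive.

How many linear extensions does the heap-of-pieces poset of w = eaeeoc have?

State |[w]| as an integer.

drop 0:e onto floor
drop 1:a onto floor
drop 2:e onto {0:e}
drop 3:e onto {2:e}
drop 4:o onto {3:e}
drop 5:c onto {1:a, 4:o}
ground layer = {0:e, 1:a}
drop-orders for the pieces not yet dropped (sum over which currently-grounded one goes next):
  1 to go: {5} 1
  2 to go: {1,5} 1  {4,5} 1
  3 to go: {1,4,5} 2  {3,4,5} 1
  4 to go: {1,3,4,5} 3  {2,3,4,5} 1
  if 0:e drops first: 4 orders
  if 1:a drops first: 1 orders
heap linearizations: 5

5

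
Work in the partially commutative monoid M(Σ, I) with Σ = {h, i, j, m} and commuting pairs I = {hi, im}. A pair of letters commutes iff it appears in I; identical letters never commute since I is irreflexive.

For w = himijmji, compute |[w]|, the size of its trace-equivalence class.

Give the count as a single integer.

0(h) covers ∅
1(i) covers ∅
2(m) covers 0:h
3(i) covers 1:i
4(j) covers 2:m, 3:i
5(m) covers 4:j
6(j) covers 5:m
7(i) covers 6:j
floor of heap: 0:h, 1:i
completions by unplaced set U, small U first (add the entries for U minus each lowest piece of U):
  |U|=1: {7}:1
  |U|=2: {6,7}:1
  |U|=3: {5,6,7}:1
  |U|=4: {4,5,6,7}:1
  |U|=5: {2,4,5,6,7}:1  {3,4,5,6,7}:1
  |U|=6: {0,2,4,5,6,7}:1  {1,3,4,5,6,7}:1  {2,3,4,5,6,7}:2
  start at 0(h): 3
  start at 1(i): 3
sum over floor = 6

6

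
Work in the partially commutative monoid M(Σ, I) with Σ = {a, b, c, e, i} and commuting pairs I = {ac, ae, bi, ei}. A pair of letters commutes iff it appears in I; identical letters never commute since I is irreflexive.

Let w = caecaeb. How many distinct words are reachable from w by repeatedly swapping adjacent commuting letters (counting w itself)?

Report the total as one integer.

15

0(c) covers ∅
1(a) covers ∅
2(e) covers 0:c
3(c) covers 2:e
4(a) covers 1:a
5(e) covers 3:c
6(b) covers 4:a, 5:e
floor of heap: 0:c, 1:a
completions by unplaced set U, small U first (add the entries for U minus each lowest piece of U):
  |U|=1: {6}:1
  |U|=2: {4,6}:1  {5,6}:1
  |U|=3: {1,4,6}:1  {3,5,6}:1  {4,5,6}:2
  |U|=4: {1,4,5,6}:3  {2,3,5,6}:1  {3,4,5,6}:3
  |U|=5: {0,2,3,5,6}:1  {1,3,4,5,6}:6  {2,3,4,5,6}:4
  start at 0(c): 10
  start at 1(a): 5
sum over floor = 15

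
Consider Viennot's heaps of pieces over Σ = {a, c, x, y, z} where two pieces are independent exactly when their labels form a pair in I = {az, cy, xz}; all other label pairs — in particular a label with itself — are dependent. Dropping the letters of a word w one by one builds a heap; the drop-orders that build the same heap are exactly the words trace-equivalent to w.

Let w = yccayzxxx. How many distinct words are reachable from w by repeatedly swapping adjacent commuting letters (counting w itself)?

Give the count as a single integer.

drop 0:y onto floor
drop 1:c onto floor
drop 2:c onto {1:c}
drop 3:a onto {0:y, 2:c}
drop 4:y onto {3:a}
drop 5:z onto {4:y}
drop 6:x onto {4:y}
drop 7:x onto {6:x}
drop 8:x onto {7:x}
ground layer = {0:y, 1:c}
drop-orders for the pieces not yet dropped (sum over which currently-grounded one goes next):
  1 to go: {5} 1  {8} 1
  2 to go: {5,8} 2  {7,8} 1
  3 to go: {5,7,8} 3  {6,7,8} 1
  4 to go: {5,6,7,8} 4
  5 to go: {4,5,6,7,8} 4
  6 to go: {3,4,5,6,7,8} 4
  7 to go: {0,3,4,5,6,7,8} 4  {2,3,4,5,6,7,8} 4
  if 0:y drops first: 4 orders
  if 1:c drops first: 8 orders
heap linearizations: 12

12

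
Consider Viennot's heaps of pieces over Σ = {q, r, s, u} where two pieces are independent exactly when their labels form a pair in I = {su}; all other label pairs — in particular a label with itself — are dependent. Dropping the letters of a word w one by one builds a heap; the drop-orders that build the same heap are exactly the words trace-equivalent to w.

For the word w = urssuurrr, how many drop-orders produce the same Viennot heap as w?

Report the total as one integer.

6

#0=u has no predecessor
#1=r depends on [0:u]
#2=s depends on [1:r]
#3=s depends on [2:s]
#4=u depends on [1:r]
#5=u depends on [4:u]
#6=r depends on [3:s, 5:u]
#7=r depends on [6:r]
#8=r depends on [7:r]
sources: [0:u]
N(rest) = Σ N(rest − s) over sources s of rest; N(one piece) = 1:
  size 1 → [8]=1
  size 2 → [7,8]=1
  size 3 → [6,7,8]=1
  size 4 → [3,6,7,8]=1  [5,6,7,8]=1
  size 5 → [2,3,6,7,8]=1  [3,5,6,7,8]=2  [4,5,6,7,8]=1
  size 6 → [2,3,5,6,7,8]=3  [3,4,5,6,7,8]=3
  size 7 → [2,3,4,5,6,7,8]=6
  first=0(u) contributes 6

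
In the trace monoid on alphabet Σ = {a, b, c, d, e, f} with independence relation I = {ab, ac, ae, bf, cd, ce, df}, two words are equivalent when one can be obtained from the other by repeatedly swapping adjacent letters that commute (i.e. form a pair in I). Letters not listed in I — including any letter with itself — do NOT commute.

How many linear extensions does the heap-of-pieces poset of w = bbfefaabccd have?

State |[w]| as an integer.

87

#0=b has no predecessor
#1=b depends on [0:b]
#2=f has no predecessor
#3=e depends on [1:b, 2:f]
#4=f depends on [3:e]
#5=a depends on [4:f]
#6=a depends on [5:a]
#7=b depends on [3:e]
#8=c depends on [4:f, 7:b]
#9=c depends on [8:c]
#10=d depends on [6:a, 7:b]
sources: [0:b, 2:f]
N(rest) = Σ N(rest − s) over sources s of rest; N(one piece) = 1:
  size 1 → [9]=1  [10]=1
  size 2 → [6,10]=1  [8,9]=1  [9,10]=2
  size 3 → [5,6,10]=1  [6,9,10]=3  [8,9,10]=3
  size 4 → [5,6,9,10]=4  [6,8,9,10]=6  [7,8,9,10]=3
  size 5 → [5,6,8,9,10]=10  [6,7,8,9,10]=9
  size 6 → [4,5,6,8,9,10]=10  [5,6,7,8,9,10]=19
  size 7 → [4,5,6,7,8,9,10]=29
  size 8 → [3,4,5,6,7,8,9,10]=29
  size 9 → [1,3,4,5,6,7,8,9,10]=29  [2,3,4,5,6,7,8,9,10]=29
  first=0(b) contributes 58
  first=2(f) contributes 29
|[w]| = 87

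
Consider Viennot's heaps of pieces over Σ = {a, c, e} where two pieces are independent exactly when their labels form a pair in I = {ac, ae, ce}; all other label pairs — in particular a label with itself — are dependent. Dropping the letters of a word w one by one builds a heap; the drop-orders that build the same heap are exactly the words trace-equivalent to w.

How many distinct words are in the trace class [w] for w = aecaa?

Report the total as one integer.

20

#0=a has no predecessor
#1=e has no predecessor
#2=c has no predecessor
#3=a depends on [0:a]
#4=a depends on [3:a]
sources: [0:a, 1:e, 2:c]
N(rest) = Σ N(rest − s) over sources s of rest; N(one piece) = 1:
  size 1 → [1]=1  [2]=1  [4]=1
  size 2 → [1,2]=2  [1,4]=2  [2,4]=2  [3,4]=1
  size 3 → [0,3,4]=1  [1,2,4]=6  [1,3,4]=3  [2,3,4]=3
  first=0(a) contributes 12
  first=1(e) contributes 4
  first=2(c) contributes 4
|[w]| = 20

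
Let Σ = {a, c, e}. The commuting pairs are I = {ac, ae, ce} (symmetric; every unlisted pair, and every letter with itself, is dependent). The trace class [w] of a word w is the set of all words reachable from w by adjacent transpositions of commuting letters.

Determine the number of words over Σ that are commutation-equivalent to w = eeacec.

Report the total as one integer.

0(e) covers ∅
1(e) covers 0:e
2(a) covers ∅
3(c) covers ∅
4(e) covers 1:e
5(c) covers 3:c
floor of heap: 0:e, 2:a, 3:c
completions by unplaced set U, small U first (add the entries for U minus each lowest piece of U):
  |U|=1: {2}:1  {4}:1  {5}:1
  |U|=2: {1,4}:1  {2,4}:2  {2,5}:2  {3,5}:1  {4,5}:2
  |U|=3: {0,1,4}:1  {1,2,4}:3  {1,4,5}:3  {2,3,5}:3  {2,4,5}:6  {3,4,5}:3
  |U|=4: {0,1,2,4}:4  {0,1,4,5}:4  {1,2,4,5}:12  {1,3,4,5}:6  {2,3,4,5}:12
  start at 0(e): 30
  start at 2(a): 10
  start at 3(c): 20
sum over floor = 60

60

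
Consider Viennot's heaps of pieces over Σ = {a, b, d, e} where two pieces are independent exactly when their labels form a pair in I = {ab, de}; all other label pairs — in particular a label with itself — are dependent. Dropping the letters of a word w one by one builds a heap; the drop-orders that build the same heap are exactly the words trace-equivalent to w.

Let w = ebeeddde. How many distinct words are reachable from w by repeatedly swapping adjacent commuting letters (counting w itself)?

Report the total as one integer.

20

drop 0:e onto floor
drop 1:b onto {0:e}
drop 2:e onto {1:b}
drop 3:e onto {2:e}
drop 4:d onto {1:b}
drop 5:d onto {4:d}
drop 6:d onto {5:d}
drop 7:e onto {3:e}
ground layer = {0:e}
drop-orders for the pieces not yet dropped (sum over which currently-grounded one goes next):
  1 to go: {6} 1  {7} 1
  2 to go: {3,7} 1  {5,6} 1  {6,7} 2
  3 to go: {2,3,7} 1  {3,6,7} 3  {4,5,6} 1  {5,6,7} 3
  4 to go: {2,3,6,7} 4  {3,5,6,7} 6  {4,5,6,7} 4
  5 to go: {2,3,5,6,7} 10  {3,4,5,6,7} 10
  6 to go: {2,3,4,5,6,7} 20
  if 0:e drops first: 20 orders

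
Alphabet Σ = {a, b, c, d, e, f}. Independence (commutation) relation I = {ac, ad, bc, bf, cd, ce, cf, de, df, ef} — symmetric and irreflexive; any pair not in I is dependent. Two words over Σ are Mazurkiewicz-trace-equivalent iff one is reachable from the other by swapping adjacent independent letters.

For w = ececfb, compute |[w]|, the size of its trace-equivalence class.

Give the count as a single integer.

60

#0=e has no predecessor
#1=c has no predecessor
#2=e depends on [0:e]
#3=c depends on [1:c]
#4=f has no predecessor
#5=b depends on [2:e]
sources: [0:e, 1:c, 4:f]
N(rest) = Σ N(rest − s) over sources s of rest; N(one piece) = 1:
  size 1 → [3]=1  [4]=1  [5]=1
  size 2 → [1,3]=1  [2,5]=1  [3,4]=2  [3,5]=2  [4,5]=2
  size 3 → [0,2,5]=1  [1,3,4]=3  [1,3,5]=3  [2,3,5]=3  [2,4,5]=3  [3,4,5]=6
  size 4 → [0,2,3,5]=4  [0,2,4,5]=4  [1,2,3,5]=6  [1,3,4,5]=12  [2,3,4,5]=12
  first=0(e) contributes 30
  first=1(c) contributes 20
  first=4(f) contributes 10
|[w]| = 60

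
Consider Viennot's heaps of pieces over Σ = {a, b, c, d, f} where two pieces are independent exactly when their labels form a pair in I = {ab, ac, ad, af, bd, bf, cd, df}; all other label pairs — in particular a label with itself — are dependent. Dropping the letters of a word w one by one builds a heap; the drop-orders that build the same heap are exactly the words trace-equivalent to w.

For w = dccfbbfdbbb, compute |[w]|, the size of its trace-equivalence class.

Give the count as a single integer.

0(d) covers ∅
1(c) covers ∅
2(c) covers 1:c
3(f) covers 2:c
4(b) covers 2:c
5(b) covers 4:b
6(f) covers 3:f
7(d) covers 0:d
8(b) covers 5:b
9(b) covers 8:b
10(b) covers 9:b
floor of heap: 0:d, 1:c
completions by unplaced set U, small U first (add the entries for U minus each lowest piece of U):
  |U|=1: {6}:1  {7}:1  {10}:1
  |U|=2: {0,7}:1  {3,6}:1  {6,7}:2  {6,10}:2  {7,10}:2  {9,10}:1
  |U|=3: {0,6,7}:3  {0,7,10}:3  {3,6,7}:3  {3,6,10}:3  {6,7,10}:6  {6,9,10}:3  {7,9,10}:3  {8,9,10}:1
  |U|=4: {0,3,6,7}:6  {0,6,7,10}:12  {0,7,9,10}:6  {3,6,7,10}:12  {3,6,9,10}:6  {5,8,9,10}:1  {6,7,9,10}:12  {6,8,9,10}:4  {7,8,9,10}:4
  |U|=5: {0,3,6,7,10}:30  {0,6,7,9,10}:30  {0,7,8,9,10}:10  {3,6,7,9,10}:30  {3,6,8,9,10}:10  {4,5,8,9,10}:1  {5,6,8,9,10}:5  {5,7,8,9,10}:5  {6,7,8,9,10}:20
  |U|=6: {0,3,6,7,9,10}:90  {0,5,7,8,9,10}:15  {0,6,7,8,9,10}:60  {3,5,6,8,9,10}:15  {3,6,7,8,9,10}:60  {4,5,6,8,9,10}:6  {4,5,7,8,9,10}:6  {5,6,7,8,9,10}:30
  |U|=7: {0,3,6,7,8,9,10}:210  {0,4,5,7,8,9,10}:21  {0,5,6,7,8,9,10}:105  {3,4,5,6,8,9,10}:21  {3,5,6,7,8,9,10}:105  {4,5,6,7,8,9,10}:42
  |U|=8: {0,3,5,6,7,8,9,10}:420  {0,4,5,6,7,8,9,10}:168  {2,3,4,5,6,8,9,10}:21  {3,4,5,6,7,8,9,10}:168
  |U|=9: {0,3,4,5,6,7,8,9,10}:756  {1,2,3,4,5,6,8,9,10}:21  {2,3,4,5,6,7,8,9,10}:189
  start at 0(d): 210
  start at 1(c): 945
sum over floor = 1155

1155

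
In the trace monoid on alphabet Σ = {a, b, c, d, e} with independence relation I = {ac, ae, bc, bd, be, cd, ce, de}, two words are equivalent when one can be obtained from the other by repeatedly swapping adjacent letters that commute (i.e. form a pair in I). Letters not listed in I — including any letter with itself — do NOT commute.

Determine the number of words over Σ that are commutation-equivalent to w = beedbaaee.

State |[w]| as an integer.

378

0(b) covers ∅
1(e) covers ∅
2(e) covers 1:e
3(d) covers ∅
4(b) covers 0:b
5(a) covers 3:d, 4:b
6(a) covers 5:a
7(e) covers 2:e
8(e) covers 7:e
floor of heap: 0:b, 1:e, 3:d
completions by unplaced set U, small U first (add the entries for U minus each lowest piece of U):
  |U|=1: {6}:1  {8}:1
  |U|=2: {5,6}:1  {6,8}:2  {7,8}:1
  |U|=3: {2,7,8}:1  {3,5,6}:1  {4,5,6}:1  {5,6,8}:3  {6,7,8}:3
  |U|=4: {0,4,5,6}:1  {1,2,7,8}:1  {2,6,7,8}:4  {3,4,5,6}:2  {3,5,6,8}:4  {4,5,6,8}:4  {5,6,7,8}:6
  |U|=5: {0,3,4,5,6}:3  {0,4,5,6,8}:5  {1,2,6,7,8}:5  {2,5,6,7,8}:10  {3,4,5,6,8}:10  {3,5,6,7,8}:10  {4,5,6,7,8}:10
  |U|=6: {0,3,4,5,6,8}:18  {0,4,5,6,7,8}:15  {1,2,5,6,7,8}:15  {2,3,5,6,7,8}:20  {2,4,5,6,7,8}:20  {3,4,5,6,7,8}:30
  |U|=7: {0,2,4,5,6,7,8}:35  {0,3,4,5,6,7,8}:63  {1,2,3,5,6,7,8}:35  {1,2,4,5,6,7,8}:35  {2,3,4,5,6,7,8}:70
  start at 0(b): 140
  start at 1(e): 168
  start at 3(d): 70
sum over floor = 378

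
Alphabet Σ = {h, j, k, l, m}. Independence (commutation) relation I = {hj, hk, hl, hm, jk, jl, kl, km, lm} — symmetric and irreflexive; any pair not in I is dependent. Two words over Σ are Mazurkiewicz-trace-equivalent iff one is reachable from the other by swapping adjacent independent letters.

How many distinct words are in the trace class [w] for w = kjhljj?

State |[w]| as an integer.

120

drop 0:k onto floor
drop 1:j onto floor
drop 2:h onto floor
drop 3:l onto floor
drop 4:j onto {1:j}
drop 5:j onto {4:j}
ground layer = {0:k, 1:j, 2:h, 3:l}
drop-orders for the pieces not yet dropped (sum over which currently-grounded one goes next):
  1 to go: {0} 1  {2} 1  {3} 1  {5} 1
  2 to go: {0,2} 2  {0,3} 2  {0,5} 2  {2,3} 2  {2,5} 2  {3,5} 2  {4,5} 1
  3 to go: {0,2,3} 6  {0,2,5} 6  {0,3,5} 6  {0,4,5} 3  {1,4,5} 1  {2,3,5} 6  {2,4,5} 3  {3,4,5} 3
  4 to go: {0,1,4,5} 4  {0,2,3,5} 24  {0,2,4,5} 12  {0,3,4,5} 12  {1,2,4,5} 4  {1,3,4,5} 4  {2,3,4,5} 12
  if 0:k drops first: 20 orders
  if 1:j drops first: 60 orders
  if 2:h drops first: 20 orders
  if 3:l drops first: 20 orders
heap linearizations: 120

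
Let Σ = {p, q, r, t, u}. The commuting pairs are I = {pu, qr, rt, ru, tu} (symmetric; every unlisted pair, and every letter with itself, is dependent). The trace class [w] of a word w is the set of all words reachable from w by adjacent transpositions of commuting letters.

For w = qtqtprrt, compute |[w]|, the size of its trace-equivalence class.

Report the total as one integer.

#0=q has no predecessor
#1=t depends on [0:q]
#2=q depends on [1:t]
#3=t depends on [2:q]
#4=p depends on [3:t]
#5=r depends on [4:p]
#6=r depends on [5:r]
#7=t depends on [4:p]
sources: [0:q]
N(rest) = Σ N(rest − s) over sources s of rest; N(one piece) = 1:
  size 1 → [6]=1  [7]=1
  size 2 → [5,6]=1  [6,7]=2
  size 3 → [5,6,7]=3
  size 4 → [4,5,6,7]=3
  size 5 → [3,4,5,6,7]=3
  size 6 → [2,3,4,5,6,7]=3
  first=0(q) contributes 3

3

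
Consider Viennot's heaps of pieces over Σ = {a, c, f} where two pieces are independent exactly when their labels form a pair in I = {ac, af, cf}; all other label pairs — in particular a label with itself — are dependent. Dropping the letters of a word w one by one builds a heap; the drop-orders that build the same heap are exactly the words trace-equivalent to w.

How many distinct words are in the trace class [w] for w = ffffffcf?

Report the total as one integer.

piece 0:f — minimal
piece 1:f rests on {0:f}
piece 2:f rests on {1:f}
piece 3:f rests on {2:f}
piece 4:f rests on {3:f}
piece 5:f rests on {4:f}
piece 6:c — minimal
piece 7:f rests on {5:f}
minimal pieces: {0:f, 6:c}
ways to finish when only these pieces remain (= sum over removing one remaining piece with nothing left below it):
  1 left: {6}→1  {7}→1
  2 left: {5,7}→1  {6,7}→2
  3 left: {4,5,7}→1  {5,6,7}→3
  4 left: {3,4,5,7}→1  {4,5,6,7}→4
  5 left: {2,3,4,5,7}→1  {3,4,5,6,7}→5
  6 left: {1,2,3,4,5,7}→1  {2,3,4,5,6,7}→6
  placing 0:f first → 7 extensions
  placing 6:c first → 1 extensions
total linear extensions = 8

8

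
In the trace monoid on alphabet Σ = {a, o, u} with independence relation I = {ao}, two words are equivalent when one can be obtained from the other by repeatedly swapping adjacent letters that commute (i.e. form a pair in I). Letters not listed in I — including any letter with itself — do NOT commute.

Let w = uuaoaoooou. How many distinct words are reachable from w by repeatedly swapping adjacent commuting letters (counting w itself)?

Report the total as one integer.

0(u) covers ∅
1(u) covers 0:u
2(a) covers 1:u
3(o) covers 1:u
4(a) covers 2:a
5(o) covers 3:o
6(o) covers 5:o
7(o) covers 6:o
8(o) covers 7:o
9(u) covers 4:a, 8:o
floor of heap: 0:u
completions by unplaced set U, small U first (add the entries for U minus each lowest piece of U):
  |U|=1: {9}:1
  |U|=2: {4,9}:1  {8,9}:1
  |U|=3: {2,4,9}:1  {4,8,9}:2  {7,8,9}:1
  |U|=4: {2,4,8,9}:3  {4,7,8,9}:3  {6,7,8,9}:1
  |U|=5: {2,4,7,8,9}:6  {4,6,7,8,9}:4  {5,6,7,8,9}:1
  |U|=6: {2,4,6,7,8,9}:10  {3,5,6,7,8,9}:1  {4,5,6,7,8,9}:5
  |U|=7: {2,4,5,6,7,8,9}:15  {3,4,5,6,7,8,9}:6
  |U|=8: {2,3,4,5,6,7,8,9}:21
  start at 0(u): 21

21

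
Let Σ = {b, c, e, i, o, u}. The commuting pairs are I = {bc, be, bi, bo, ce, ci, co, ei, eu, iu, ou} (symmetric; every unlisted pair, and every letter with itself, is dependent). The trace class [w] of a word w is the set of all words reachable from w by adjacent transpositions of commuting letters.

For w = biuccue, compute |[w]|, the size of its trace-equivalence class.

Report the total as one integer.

piece 0:b — minimal
piece 1:i — minimal
piece 2:u rests on {0:b}
piece 3:c rests on {2:u}
piece 4:c rests on {3:c}
piece 5:u rests on {4:c}
piece 6:e — minimal
minimal pieces: {0:b, 1:i, 6:e}
ways to finish when only these pieces remain (= sum over removing one remaining piece with nothing left below it):
  1 left: {1}→1  {5}→1  {6}→1
  2 left: {1,5}→2  {1,6}→2  {4,5}→1  {5,6}→2
  3 left: {1,4,5}→3  {1,5,6}→6  {3,4,5}→1  {4,5,6}→3
  4 left: {1,3,4,5}→4  {1,4,5,6}→12  {2,3,4,5}→1  {3,4,5,6}→4
  5 left: {0,2,3,4,5}→1  {1,2,3,4,5}→5  {1,3,4,5,6}→20  {2,3,4,5,6}→5
  placing 0:b first → 30 extensions
  placing 1:i first → 6 extensions
  placing 6:e first → 6 extensions
total linear extensions = 42

42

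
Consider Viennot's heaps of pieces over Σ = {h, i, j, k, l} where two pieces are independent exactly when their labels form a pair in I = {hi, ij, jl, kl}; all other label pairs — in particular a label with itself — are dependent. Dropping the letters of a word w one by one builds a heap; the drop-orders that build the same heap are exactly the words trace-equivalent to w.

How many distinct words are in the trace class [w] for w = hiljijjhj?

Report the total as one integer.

58

0(h) covers ∅
1(i) covers ∅
2(l) covers 0:h, 1:i
3(j) covers 0:h
4(i) covers 2:l
5(j) covers 3:j
6(j) covers 5:j
7(h) covers 2:l, 6:j
8(j) covers 7:h
floor of heap: 0:h, 1:i
completions by unplaced set U, small U first (add the entries for U minus each lowest piece of U):
  |U|=1: {4}:1  {8}:1
  |U|=2: {4,8}:2  {7,8}:1
  |U|=3: {4,7,8}:3  {6,7,8}:1
  |U|=4: {2,4,7,8}:3  {4,6,7,8}:4  {5,6,7,8}:1
  |U|=5: {1,2,4,7,8}:3  {2,4,6,7,8}:7  {3,5,6,7,8}:1  {4,5,6,7,8}:5
  |U|=6: {1,2,4,6,7,8}:10  {2,4,5,6,7,8}:12  {3,4,5,6,7,8}:6
  |U|=7: {1,2,4,5,6,7,8}:22  {2,3,4,5,6,7,8}:18
  start at 0(h): 40
  start at 1(i): 18
sum over floor = 58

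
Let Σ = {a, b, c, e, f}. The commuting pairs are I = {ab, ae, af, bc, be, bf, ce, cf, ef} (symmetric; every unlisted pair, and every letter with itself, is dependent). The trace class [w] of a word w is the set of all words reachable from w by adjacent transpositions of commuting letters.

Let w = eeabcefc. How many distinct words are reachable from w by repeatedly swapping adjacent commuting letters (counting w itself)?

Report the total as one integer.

0(e) covers ∅
1(e) covers 0:e
2(a) covers ∅
3(b) covers ∅
4(c) covers 2:a
5(e) covers 1:e
6(f) covers ∅
7(c) covers 4:c
floor of heap: 0:e, 2:a, 3:b, 6:f
completions by unplaced set U, small U first (add the entries for U minus each lowest piece of U):
  |U|=1: {3}:1  {5}:1  {6}:1  {7}:1
  |U|=2: {1,5}:1  {3,5}:2  {3,6}:2  {3,7}:2  {4,7}:1  {5,6}:2  {5,7}:2  {6,7}:2
  |U|=3: {0,1,5}:1  {1,3,5}:3  {1,5,6}:3  {1,5,7}:3  {2,4,7}:1  {3,4,7}:3  {3,5,6}:6  {3,5,7}:6  {3,6,7}:6  {4,5,7}:3  {4,6,7}:3  {5,6,7}:6
  |U|=4: {0,1,3,5}:4  {0,1,5,6}:4  {0,1,5,7}:4  {1,3,5,6}:12  {1,3,5,7}:12  {1,4,5,7}:6  {1,5,6,7}:12  {2,3,4,7}:4  {2,4,5,7}:4  {2,4,6,7}:4  {3,4,5,7}:12  {3,4,6,7}:12  {3,5,6,7}:24  {4,5,6,7}:12
  |U|=5: {0,1,3,5,6}:20  {0,1,3,5,7}:20  {0,1,4,5,7}:10  {0,1,5,6,7}:20  {1,2,4,5,7}:10  {1,3,4,5,7}:30  {1,3,5,6,7}:60  {1,4,5,6,7}:30  {2,3,4,5,7}:20  {2,3,4,6,7}:20  {2,4,5,6,7}:20  {3,4,5,6,7}:60
  |U|=6: {0,1,2,4,5,7}:20  {0,1,3,4,5,7}:60  {0,1,3,5,6,7}:120  {0,1,4,5,6,7}:60  {1,2,3,4,5,7}:60  {1,2,4,5,6,7}:60  {1,3,4,5,6,7}:180  {2,3,4,5,6,7}:120
  start at 0(e): 420
  start at 2(a): 420
  start at 3(b): 140
  start at 6(f): 140
sum over floor = 1120

1120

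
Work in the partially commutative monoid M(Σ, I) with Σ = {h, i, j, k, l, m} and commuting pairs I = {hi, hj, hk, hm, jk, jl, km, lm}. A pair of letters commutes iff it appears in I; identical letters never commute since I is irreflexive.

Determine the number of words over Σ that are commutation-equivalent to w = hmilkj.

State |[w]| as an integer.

10

#0=h has no predecessor
#1=m has no predecessor
#2=i depends on [1:m]
#3=l depends on [0:h, 2:i]
#4=k depends on [3:l]
#5=j depends on [2:i]
sources: [0:h, 1:m]
N(rest) = Σ N(rest − s) over sources s of rest; N(one piece) = 1:
  size 1 → [4]=1  [5]=1
  size 2 → [3,4]=1  [4,5]=2
  size 3 → [0,3,4]=1  [3,4,5]=3
  size 4 → [0,3,4,5]=4  [2,3,4,5]=3
  first=0(h) contributes 3
  first=1(m) contributes 7
|[w]| = 10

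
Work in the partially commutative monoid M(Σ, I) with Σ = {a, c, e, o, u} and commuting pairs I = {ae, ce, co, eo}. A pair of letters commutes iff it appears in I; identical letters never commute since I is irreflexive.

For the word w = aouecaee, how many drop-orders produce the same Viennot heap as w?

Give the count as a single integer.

10

piece 0:a — minimal
piece 1:o rests on {0:a}
piece 2:u rests on {1:o}
piece 3:e rests on {2:u}
piece 4:c rests on {2:u}
piece 5:a rests on {4:c}
piece 6:e rests on {3:e}
piece 7:e rests on {6:e}
minimal pieces: {0:a}
ways to finish when only these pieces remain (= sum over removing one remaining piece with nothing left below it):
  1 left: {5}→1  {7}→1
  2 left: {4,5}→1  {5,7}→2  {6,7}→1
  3 left: {3,6,7}→1  {4,5,7}→3  {5,6,7}→3
  4 left: {3,5,6,7}→4  {4,5,6,7}→6
  5 left: {3,4,5,6,7}→10
  6 left: {2,3,4,5,6,7}→10
  placing 0:a first → 10 extensions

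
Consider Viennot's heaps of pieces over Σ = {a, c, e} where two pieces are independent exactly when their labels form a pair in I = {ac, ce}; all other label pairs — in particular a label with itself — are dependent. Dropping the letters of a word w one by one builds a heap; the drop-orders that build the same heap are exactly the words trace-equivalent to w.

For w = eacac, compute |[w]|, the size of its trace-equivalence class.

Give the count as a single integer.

drop 0:e onto floor
drop 1:a onto {0:e}
drop 2:c onto floor
drop 3:a onto {1:a}
drop 4:c onto {2:c}
ground layer = {0:e, 2:c}
drop-orders for the pieces not yet dropped (sum over which currently-grounded one goes next):
  1 to go: {3} 1  {4} 1
  2 to go: {1,3} 1  {2,4} 1  {3,4} 2
  3 to go: {0,1,3} 1  {1,3,4} 3  {2,3,4} 3
  if 0:e drops first: 6 orders
  if 2:c drops first: 4 orders
heap linearizations: 10

10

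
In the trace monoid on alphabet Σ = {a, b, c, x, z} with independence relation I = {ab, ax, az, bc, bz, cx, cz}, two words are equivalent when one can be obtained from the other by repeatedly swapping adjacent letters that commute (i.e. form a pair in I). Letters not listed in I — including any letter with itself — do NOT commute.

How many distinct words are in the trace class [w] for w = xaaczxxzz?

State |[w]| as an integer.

0(x) covers ∅
1(a) covers ∅
2(a) covers 1:a
3(c) covers 2:a
4(z) covers 0:x
5(x) covers 4:z
6(x) covers 5:x
7(z) covers 6:x
8(z) covers 7:z
floor of heap: 0:x, 1:a
completions by unplaced set U, small U first (add the entries for U minus each lowest piece of U):
  |U|=1: {3}:1  {8}:1
  |U|=2: {2,3}:1  {3,8}:2  {7,8}:1
  |U|=3: {1,2,3}:1  {2,3,8}:3  {3,7,8}:3  {6,7,8}:1
  |U|=4: {1,2,3,8}:4  {2,3,7,8}:6  {3,6,7,8}:4  {5,6,7,8}:1
  |U|=5: {1,2,3,7,8}:10  {2,3,6,7,8}:10  {3,5,6,7,8}:5  {4,5,6,7,8}:1
  |U|=6: {0,4,5,6,7,8}:1  {1,2,3,6,7,8}:20  {2,3,5,6,7,8}:15  {3,4,5,6,7,8}:6
  |U|=7: {0,3,4,5,6,7,8}:7  {1,2,3,5,6,7,8}:35  {2,3,4,5,6,7,8}:21
  start at 0(x): 56
  start at 1(a): 28
sum over floor = 84

84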